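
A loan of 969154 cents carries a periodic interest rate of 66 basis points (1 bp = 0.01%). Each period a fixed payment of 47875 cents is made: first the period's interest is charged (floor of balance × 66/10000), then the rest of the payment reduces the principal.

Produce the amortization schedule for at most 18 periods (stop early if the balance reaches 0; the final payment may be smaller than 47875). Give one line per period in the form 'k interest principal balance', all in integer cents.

1. interest=⌊969154·66/10000⌋=6396; principal=47875-6396=41479; balance=969154-41479=927675
2. interest=⌊927675·66/10000⌋=6122; principal=47875-6122=41753; balance=927675-41753=885922
3. interest=⌊885922·66/10000⌋=5847; principal=47875-5847=42028; balance=885922-42028=843894
4. interest=⌊843894·66/10000⌋=5569; principal=47875-5569=42306; balance=843894-42306=801588
5. interest=⌊801588·66/10000⌋=5290; principal=47875-5290=42585; balance=801588-42585=759003
6. interest=⌊759003·66/10000⌋=5009; principal=47875-5009=42866; balance=759003-42866=716137
7. interest=⌊716137·66/10000⌋=4726; principal=47875-4726=43149; balance=716137-43149=672988
8. interest=⌊672988·66/10000⌋=4441; principal=47875-4441=43434; balance=672988-43434=629554
9. interest=⌊629554·66/10000⌋=4155; principal=47875-4155=43720; balance=629554-43720=585834
10. interest=⌊585834·66/10000⌋=3866; principal=47875-3866=44009; balance=585834-44009=541825
11. interest=⌊541825·66/10000⌋=3576; principal=47875-3576=44299; balance=541825-44299=497526
12. interest=⌊497526·66/10000⌋=3283; principal=47875-3283=44592; balance=497526-44592=452934
13. interest=⌊452934·66/10000⌋=2989; principal=47875-2989=44886; balance=452934-44886=408048
14. interest=⌊408048·66/10000⌋=2693; principal=47875-2693=45182; balance=408048-45182=362866
15. interest=⌊362866·66/10000⌋=2394; principal=47875-2394=45481; balance=362866-45481=317385
16. interest=⌊317385·66/10000⌋=2094; principal=47875-2094=45781; balance=317385-45781=271604
17. interest=⌊271604·66/10000⌋=1792; principal=47875-1792=46083; balance=271604-46083=225521
18. interest=⌊225521·66/10000⌋=1488; principal=47875-1488=46387; balance=225521-46387=179134

1 6396 41479 927675
2 6122 41753 885922
3 5847 42028 843894
4 5569 42306 801588
5 5290 42585 759003
6 5009 42866 716137
7 4726 43149 672988
8 4441 43434 629554
9 4155 43720 585834
10 3866 44009 541825
11 3576 44299 497526
12 3283 44592 452934
13 2989 44886 408048
14 2693 45182 362866
15 2394 45481 317385
16 2094 45781 271604
17 1792 46083 225521
18 1488 46387 179134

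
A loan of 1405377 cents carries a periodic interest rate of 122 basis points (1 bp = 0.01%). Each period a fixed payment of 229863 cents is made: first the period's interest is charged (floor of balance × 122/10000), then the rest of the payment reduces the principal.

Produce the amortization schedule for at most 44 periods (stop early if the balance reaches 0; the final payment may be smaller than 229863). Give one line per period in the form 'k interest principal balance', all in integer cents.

1 17145 212718 1192659
2 14550 215313 977346
3 11923 217940 759406
4 9264 220599 538807
5 6573 223290 315517
6 3849 226014 89503
7 1091 89503 0

1. interest=⌊1405377·122/10000⌋=17145; principal=229863-17145=212718; balance=1405377-212718=1192659
2. interest=⌊1192659·122/10000⌋=14550; principal=229863-14550=215313; balance=1192659-215313=977346
3. interest=⌊977346·122/10000⌋=11923; principal=229863-11923=217940; balance=977346-217940=759406
4. interest=⌊759406·122/10000⌋=9264; principal=229863-9264=220599; balance=759406-220599=538807
5. interest=⌊538807·122/10000⌋=6573; principal=229863-6573=223290; balance=538807-223290=315517
6. interest=⌊315517·122/10000⌋=3849; principal=229863-3849=226014; balance=315517-226014=89503
7. interest=⌊89503·122/10000⌋=1091; principal=min(229863-1091,89503)=89503; balance=89503-89503=0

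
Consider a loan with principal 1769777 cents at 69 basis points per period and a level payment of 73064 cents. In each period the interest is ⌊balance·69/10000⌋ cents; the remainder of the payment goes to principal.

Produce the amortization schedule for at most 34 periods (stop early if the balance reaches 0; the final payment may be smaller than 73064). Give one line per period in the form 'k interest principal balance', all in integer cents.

1 12211 60853 1708924
2 11791 61273 1647651
3 11368 61696 1585955
4 10943 62121 1523834
5 10514 62550 1461284
6 10082 62982 1398302
7 9648 63416 1334886
8 9210 63854 1271032
9 8770 64294 1206738
10 8326 64738 1142000
11 7879 65185 1076815
12 7430 65634 1011181
13 6977 66087 945094
14 6521 66543 878551
15 6062 67002 811549
16 5599 67465 744084
17 5134 67930 676154
18 4665 68399 607755
19 4193 68871 538884
20 3718 69346 469538
21 3239 69825 399713
22 2758 70306 329407
23 2272 70792 258615
24 1784 71280 187335
25 1292 71772 115563
26 797 72267 43296
27 298 43296 0

1. interest=⌊1769777·69/10000⌋=12211; principal=73064-12211=60853; balance=1769777-60853=1708924
2. interest=⌊1708924·69/10000⌋=11791; principal=73064-11791=61273; balance=1708924-61273=1647651
3. interest=⌊1647651·69/10000⌋=11368; principal=73064-11368=61696; balance=1647651-61696=1585955
4. interest=⌊1585955·69/10000⌋=10943; principal=73064-10943=62121; balance=1585955-62121=1523834
5. interest=⌊1523834·69/10000⌋=10514; principal=73064-10514=62550; balance=1523834-62550=1461284
6. interest=⌊1461284·69/10000⌋=10082; principal=73064-10082=62982; balance=1461284-62982=1398302
7. interest=⌊1398302·69/10000⌋=9648; principal=73064-9648=63416; balance=1398302-63416=1334886
8. interest=⌊1334886·69/10000⌋=9210; principal=73064-9210=63854; balance=1334886-63854=1271032
9. interest=⌊1271032·69/10000⌋=8770; principal=73064-8770=64294; balance=1271032-64294=1206738
10. interest=⌊1206738·69/10000⌋=8326; principal=73064-8326=64738; balance=1206738-64738=1142000
11. interest=⌊1142000·69/10000⌋=7879; principal=73064-7879=65185; balance=1142000-65185=1076815
12. interest=⌊1076815·69/10000⌋=7430; principal=73064-7430=65634; balance=1076815-65634=1011181
13. interest=⌊1011181·69/10000⌋=6977; principal=73064-6977=66087; balance=1011181-66087=945094
14. interest=⌊945094·69/10000⌋=6521; principal=73064-6521=66543; balance=945094-66543=878551
15. interest=⌊878551·69/10000⌋=6062; principal=73064-6062=67002; balance=878551-67002=811549
16. interest=⌊811549·69/10000⌋=5599; principal=73064-5599=67465; balance=811549-67465=744084
17. interest=⌊744084·69/10000⌋=5134; principal=73064-5134=67930; balance=744084-67930=676154
18. interest=⌊676154·69/10000⌋=4665; principal=73064-4665=68399; balance=676154-68399=607755
19. interest=⌊607755·69/10000⌋=4193; principal=73064-4193=68871; balance=607755-68871=538884
20. interest=⌊538884·69/10000⌋=3718; principal=73064-3718=69346; balance=538884-69346=469538
21. interest=⌊469538·69/10000⌋=3239; principal=73064-3239=69825; balance=469538-69825=399713
22. interest=⌊399713·69/10000⌋=2758; principal=73064-2758=70306; balance=399713-70306=329407
23. interest=⌊329407·69/10000⌋=2272; principal=73064-2272=70792; balance=329407-70792=258615
24. interest=⌊258615·69/10000⌋=1784; principal=73064-1784=71280; balance=258615-71280=187335
25. interest=⌊187335·69/10000⌋=1292; principal=73064-1292=71772; balance=187335-71772=115563
26. interest=⌊115563·69/10000⌋=797; principal=73064-797=72267; balance=115563-72267=43296
27. interest=⌊43296·69/10000⌋=298; principal=min(73064-298,43296)=43296; balance=43296-43296=0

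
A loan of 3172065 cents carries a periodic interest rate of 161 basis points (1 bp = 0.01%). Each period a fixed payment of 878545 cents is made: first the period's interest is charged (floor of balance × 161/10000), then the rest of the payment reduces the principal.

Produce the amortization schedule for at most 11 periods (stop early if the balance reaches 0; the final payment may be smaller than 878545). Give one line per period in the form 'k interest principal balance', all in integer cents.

1. interest=⌊3172065·161/10000⌋=51070; principal=878545-51070=827475; balance=3172065-827475=2344590
2. interest=⌊2344590·161/10000⌋=37747; principal=878545-37747=840798; balance=2344590-840798=1503792
3. interest=⌊1503792·161/10000⌋=24211; principal=878545-24211=854334; balance=1503792-854334=649458
4. interest=⌊649458·161/10000⌋=10456; principal=min(878545-10456,649458)=649458; balance=649458-649458=0

1 51070 827475 2344590
2 37747 840798 1503792
3 24211 854334 649458
4 10456 649458 0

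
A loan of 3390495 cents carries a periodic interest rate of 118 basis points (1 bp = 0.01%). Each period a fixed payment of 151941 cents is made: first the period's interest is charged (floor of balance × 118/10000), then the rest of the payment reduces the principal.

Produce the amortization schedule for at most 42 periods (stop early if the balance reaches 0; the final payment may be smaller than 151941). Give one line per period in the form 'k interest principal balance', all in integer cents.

1. interest=⌊3390495·118/10000⌋=40007; principal=151941-40007=111934; balance=3390495-111934=3278561
2. interest=⌊3278561·118/10000⌋=38687; principal=151941-38687=113254; balance=3278561-113254=3165307
3. interest=⌊3165307·118/10000⌋=37350; principal=151941-37350=114591; balance=3165307-114591=3050716
4. interest=⌊3050716·118/10000⌋=35998; principal=151941-35998=115943; balance=3050716-115943=2934773
5. interest=⌊2934773·118/10000⌋=34630; principal=151941-34630=117311; balance=2934773-117311=2817462
6. interest=⌊2817462·118/10000⌋=33246; principal=151941-33246=118695; balance=2817462-118695=2698767
7. interest=⌊2698767·118/10000⌋=31845; principal=151941-31845=120096; balance=2698767-120096=2578671
8. interest=⌊2578671·118/10000⌋=30428; principal=151941-30428=121513; balance=2578671-121513=2457158
9. interest=⌊2457158·118/10000⌋=28994; principal=151941-28994=122947; balance=2457158-122947=2334211
10. interest=⌊2334211·118/10000⌋=27543; principal=151941-27543=124398; balance=2334211-124398=2209813
11. interest=⌊2209813·118/10000⌋=26075; principal=151941-26075=125866; balance=2209813-125866=2083947
12. interest=⌊2083947·118/10000⌋=24590; principal=151941-24590=127351; balance=2083947-127351=1956596
13. interest=⌊1956596·118/10000⌋=23087; principal=151941-23087=128854; balance=1956596-128854=1827742
14. interest=⌊1827742·118/10000⌋=21567; principal=151941-21567=130374; balance=1827742-130374=1697368
15. interest=⌊1697368·118/10000⌋=20028; principal=151941-20028=131913; balance=1697368-131913=1565455
16. interest=⌊1565455·118/10000⌋=18472; principal=151941-18472=133469; balance=1565455-133469=1431986
17. interest=⌊1431986·118/10000⌋=16897; principal=151941-16897=135044; balance=1431986-135044=1296942
18. interest=⌊1296942·118/10000⌋=15303; principal=151941-15303=136638; balance=1296942-136638=1160304
19. interest=⌊1160304·118/10000⌋=13691; principal=151941-13691=138250; balance=1160304-138250=1022054
20. interest=⌊1022054·118/10000⌋=12060; principal=151941-12060=139881; balance=1022054-139881=882173
21. interest=⌊882173·118/10000⌋=10409; principal=151941-10409=141532; balance=882173-141532=740641
22. interest=⌊740641·118/10000⌋=8739; principal=151941-8739=143202; balance=740641-143202=597439
23. interest=⌊597439·118/10000⌋=7049; principal=151941-7049=144892; balance=597439-144892=452547
24. interest=⌊452547·118/10000⌋=5340; principal=151941-5340=146601; balance=452547-146601=305946
25. interest=⌊305946·118/10000⌋=3610; principal=151941-3610=148331; balance=305946-148331=157615
26. interest=⌊157615·118/10000⌋=1859; principal=151941-1859=150082; balance=157615-150082=7533
27. interest=⌊7533·118/10000⌋=88; principal=min(151941-88,7533)=7533; balance=7533-7533=0

1 40007 111934 3278561
2 38687 113254 3165307
3 37350 114591 3050716
4 35998 115943 2934773
5 34630 117311 2817462
6 33246 118695 2698767
7 31845 120096 2578671
8 30428 121513 2457158
9 28994 122947 2334211
10 27543 124398 2209813
11 26075 125866 2083947
12 24590 127351 1956596
13 23087 128854 1827742
14 21567 130374 1697368
15 20028 131913 1565455
16 18472 133469 1431986
17 16897 135044 1296942
18 15303 136638 1160304
19 13691 138250 1022054
20 12060 139881 882173
21 10409 141532 740641
22 8739 143202 597439
23 7049 144892 452547
24 5340 146601 305946
25 3610 148331 157615
26 1859 150082 7533
27 88 7533 0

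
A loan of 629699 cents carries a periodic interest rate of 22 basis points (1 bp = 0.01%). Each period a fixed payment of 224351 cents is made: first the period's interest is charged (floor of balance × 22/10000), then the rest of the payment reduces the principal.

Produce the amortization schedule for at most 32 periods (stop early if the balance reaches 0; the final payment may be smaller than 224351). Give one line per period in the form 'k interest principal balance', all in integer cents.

1. interest=⌊629699·22/10000⌋=1385; principal=224351-1385=222966; balance=629699-222966=406733
2. interest=⌊406733·22/10000⌋=894; principal=224351-894=223457; balance=406733-223457=183276
3. interest=⌊183276·22/10000⌋=403; principal=min(224351-403,183276)=183276; balance=183276-183276=0

1 1385 222966 406733
2 894 223457 183276
3 403 183276 0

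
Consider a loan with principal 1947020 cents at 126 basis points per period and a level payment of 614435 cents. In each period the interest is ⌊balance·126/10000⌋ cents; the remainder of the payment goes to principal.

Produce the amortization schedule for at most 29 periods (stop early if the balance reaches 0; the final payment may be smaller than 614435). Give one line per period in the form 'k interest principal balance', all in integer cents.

1 24532 589903 1357117
2 17099 597336 759781
3 9573 604862 154919
4 1951 154919 0

1. interest=⌊1947020·126/10000⌋=24532; principal=614435-24532=589903; balance=1947020-589903=1357117
2. interest=⌊1357117·126/10000⌋=17099; principal=614435-17099=597336; balance=1357117-597336=759781
3. interest=⌊759781·126/10000⌋=9573; principal=614435-9573=604862; balance=759781-604862=154919
4. interest=⌊154919·126/10000⌋=1951; principal=min(614435-1951,154919)=154919; balance=154919-154919=0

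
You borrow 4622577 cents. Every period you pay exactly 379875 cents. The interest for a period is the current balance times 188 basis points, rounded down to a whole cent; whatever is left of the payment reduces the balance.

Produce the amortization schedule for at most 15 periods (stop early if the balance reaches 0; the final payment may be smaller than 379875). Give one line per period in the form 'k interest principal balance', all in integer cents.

1. interest=⌊4622577·188/10000⌋=86904; principal=379875-86904=292971; balance=4622577-292971=4329606
2. interest=⌊4329606·188/10000⌋=81396; principal=379875-81396=298479; balance=4329606-298479=4031127
3. interest=⌊4031127·188/10000⌋=75785; principal=379875-75785=304090; balance=4031127-304090=3727037
4. interest=⌊3727037·188/10000⌋=70068; principal=379875-70068=309807; balance=3727037-309807=3417230
5. interest=⌊3417230·188/10000⌋=64243; principal=379875-64243=315632; balance=3417230-315632=3101598
6. interest=⌊3101598·188/10000⌋=58310; principal=379875-58310=321565; balance=3101598-321565=2780033
7. interest=⌊2780033·188/10000⌋=52264; principal=379875-52264=327611; balance=2780033-327611=2452422
8. interest=⌊2452422·188/10000⌋=46105; principal=379875-46105=333770; balance=2452422-333770=2118652
9. interest=⌊2118652·188/10000⌋=39830; principal=379875-39830=340045; balance=2118652-340045=1778607
10. interest=⌊1778607·188/10000⌋=33437; principal=379875-33437=346438; balance=1778607-346438=1432169
11. interest=⌊1432169·188/10000⌋=26924; principal=379875-26924=352951; balance=1432169-352951=1079218
12. interest=⌊1079218·188/10000⌋=20289; principal=379875-20289=359586; balance=1079218-359586=719632
13. interest=⌊719632·188/10000⌋=13529; principal=379875-13529=366346; balance=719632-366346=353286
14. interest=⌊353286·188/10000⌋=6641; principal=min(379875-6641,353286)=353286; balance=353286-353286=0

1 86904 292971 4329606
2 81396 298479 4031127
3 75785 304090 3727037
4 70068 309807 3417230
5 64243 315632 3101598
6 58310 321565 2780033
7 52264 327611 2452422
8 46105 333770 2118652
9 39830 340045 1778607
10 33437 346438 1432169
11 26924 352951 1079218
12 20289 359586 719632
13 13529 366346 353286
14 6641 353286 0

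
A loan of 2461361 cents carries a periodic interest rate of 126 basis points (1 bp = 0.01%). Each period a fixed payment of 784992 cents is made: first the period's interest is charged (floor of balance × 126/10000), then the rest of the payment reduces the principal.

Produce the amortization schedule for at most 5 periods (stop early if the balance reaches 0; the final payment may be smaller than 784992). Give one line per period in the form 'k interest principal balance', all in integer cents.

1 31013 753979 1707382
2 21513 763479 943903
3 11893 773099 170804
4 2152 170804 0

1. interest=⌊2461361·126/10000⌋=31013; principal=784992-31013=753979; balance=2461361-753979=1707382
2. interest=⌊1707382·126/10000⌋=21513; principal=784992-21513=763479; balance=1707382-763479=943903
3. interest=⌊943903·126/10000⌋=11893; principal=784992-11893=773099; balance=943903-773099=170804
4. interest=⌊170804·126/10000⌋=2152; principal=min(784992-2152,170804)=170804; balance=170804-170804=0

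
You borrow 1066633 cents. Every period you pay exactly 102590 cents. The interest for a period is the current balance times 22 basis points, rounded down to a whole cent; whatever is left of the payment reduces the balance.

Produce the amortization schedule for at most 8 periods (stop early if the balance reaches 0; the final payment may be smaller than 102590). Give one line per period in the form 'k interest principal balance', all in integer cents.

1 2346 100244 966389
2 2126 100464 865925
3 1905 100685 765240
4 1683 100907 664333
5 1461 101129 563204
6 1239 101351 461853
7 1016 101574 360279
8 792 101798 258481

1. interest=⌊1066633·22/10000⌋=2346; principal=102590-2346=100244; balance=1066633-100244=966389
2. interest=⌊966389·22/10000⌋=2126; principal=102590-2126=100464; balance=966389-100464=865925
3. interest=⌊865925·22/10000⌋=1905; principal=102590-1905=100685; balance=865925-100685=765240
4. interest=⌊765240·22/10000⌋=1683; principal=102590-1683=100907; balance=765240-100907=664333
5. interest=⌊664333·22/10000⌋=1461; principal=102590-1461=101129; balance=664333-101129=563204
6. interest=⌊563204·22/10000⌋=1239; principal=102590-1239=101351; balance=563204-101351=461853
7. interest=⌊461853·22/10000⌋=1016; principal=102590-1016=101574; balance=461853-101574=360279
8. interest=⌊360279·22/10000⌋=792; principal=102590-792=101798; balance=360279-101798=258481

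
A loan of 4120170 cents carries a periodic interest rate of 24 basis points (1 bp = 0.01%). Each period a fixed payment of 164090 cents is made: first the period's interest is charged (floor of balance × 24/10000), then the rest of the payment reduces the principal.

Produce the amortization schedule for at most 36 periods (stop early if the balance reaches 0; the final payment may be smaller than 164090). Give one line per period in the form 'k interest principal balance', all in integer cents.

1. interest=⌊4120170·24/10000⌋=9888; principal=164090-9888=154202; balance=4120170-154202=3965968
2. interest=⌊3965968·24/10000⌋=9518; principal=164090-9518=154572; balance=3965968-154572=3811396
3. interest=⌊3811396·24/10000⌋=9147; principal=164090-9147=154943; balance=3811396-154943=3656453
4. interest=⌊3656453·24/10000⌋=8775; principal=164090-8775=155315; balance=3656453-155315=3501138
5. interest=⌊3501138·24/10000⌋=8402; principal=164090-8402=155688; balance=3501138-155688=3345450
6. interest=⌊3345450·24/10000⌋=8029; principal=164090-8029=156061; balance=3345450-156061=3189389
7. interest=⌊3189389·24/10000⌋=7654; principal=164090-7654=156436; balance=3189389-156436=3032953
8. interest=⌊3032953·24/10000⌋=7279; principal=164090-7279=156811; balance=3032953-156811=2876142
9. interest=⌊2876142·24/10000⌋=6902; principal=164090-6902=157188; balance=2876142-157188=2718954
10. interest=⌊2718954·24/10000⌋=6525; principal=164090-6525=157565; balance=2718954-157565=2561389
11. interest=⌊2561389·24/10000⌋=6147; principal=164090-6147=157943; balance=2561389-157943=2403446
12. interest=⌊2403446·24/10000⌋=5768; principal=164090-5768=158322; balance=2403446-158322=2245124
13. interest=⌊2245124·24/10000⌋=5388; principal=164090-5388=158702; balance=2245124-158702=2086422
14. interest=⌊2086422·24/10000⌋=5007; principal=164090-5007=159083; balance=2086422-159083=1927339
15. interest=⌊1927339·24/10000⌋=4625; principal=164090-4625=159465; balance=1927339-159465=1767874
16. interest=⌊1767874·24/10000⌋=4242; principal=164090-4242=159848; balance=1767874-159848=1608026
17. interest=⌊1608026·24/10000⌋=3859; principal=164090-3859=160231; balance=1608026-160231=1447795
18. interest=⌊1447795·24/10000⌋=3474; principal=164090-3474=160616; balance=1447795-160616=1287179
19. interest=⌊1287179·24/10000⌋=3089; principal=164090-3089=161001; balance=1287179-161001=1126178
20. interest=⌊1126178·24/10000⌋=2702; principal=164090-2702=161388; balance=1126178-161388=964790
21. interest=⌊964790·24/10000⌋=2315; principal=164090-2315=161775; balance=964790-161775=803015
22. interest=⌊803015·24/10000⌋=1927; principal=164090-1927=162163; balance=803015-162163=640852
23. interest=⌊640852·24/10000⌋=1538; principal=164090-1538=162552; balance=640852-162552=478300
24. interest=⌊478300·24/10000⌋=1147; principal=164090-1147=162943; balance=478300-162943=315357
25. interest=⌊315357·24/10000⌋=756; principal=164090-756=163334; balance=315357-163334=152023
26. interest=⌊152023·24/10000⌋=364; principal=min(164090-364,152023)=152023; balance=152023-152023=0

1 9888 154202 3965968
2 9518 154572 3811396
3 9147 154943 3656453
4 8775 155315 3501138
5 8402 155688 3345450
6 8029 156061 3189389
7 7654 156436 3032953
8 7279 156811 2876142
9 6902 157188 2718954
10 6525 157565 2561389
11 6147 157943 2403446
12 5768 158322 2245124
13 5388 158702 2086422
14 5007 159083 1927339
15 4625 159465 1767874
16 4242 159848 1608026
17 3859 160231 1447795
18 3474 160616 1287179
19 3089 161001 1126178
20 2702 161388 964790
21 2315 161775 803015
22 1927 162163 640852
23 1538 162552 478300
24 1147 162943 315357
25 756 163334 152023
26 364 152023 0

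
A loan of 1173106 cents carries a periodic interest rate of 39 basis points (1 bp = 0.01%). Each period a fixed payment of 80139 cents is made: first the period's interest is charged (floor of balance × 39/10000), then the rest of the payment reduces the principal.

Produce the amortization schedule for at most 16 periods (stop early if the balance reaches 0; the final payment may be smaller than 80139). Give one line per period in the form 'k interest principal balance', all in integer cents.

1. interest=⌊1173106·39/10000⌋=4575; principal=80139-4575=75564; balance=1173106-75564=1097542
2. interest=⌊1097542·39/10000⌋=4280; principal=80139-4280=75859; balance=1097542-75859=1021683
3. interest=⌊1021683·39/10000⌋=3984; principal=80139-3984=76155; balance=1021683-76155=945528
4. interest=⌊945528·39/10000⌋=3687; principal=80139-3687=76452; balance=945528-76452=869076
5. interest=⌊869076·39/10000⌋=3389; principal=80139-3389=76750; balance=869076-76750=792326
6. interest=⌊792326·39/10000⌋=3090; principal=80139-3090=77049; balance=792326-77049=715277
7. interest=⌊715277·39/10000⌋=2789; principal=80139-2789=77350; balance=715277-77350=637927
8. interest=⌊637927·39/10000⌋=2487; principal=80139-2487=77652; balance=637927-77652=560275
9. interest=⌊560275·39/10000⌋=2185; principal=80139-2185=77954; balance=560275-77954=482321
10. interest=⌊482321·39/10000⌋=1881; principal=80139-1881=78258; balance=482321-78258=404063
11. interest=⌊404063·39/10000⌋=1575; principal=80139-1575=78564; balance=404063-78564=325499
12. interest=⌊325499·39/10000⌋=1269; principal=80139-1269=78870; balance=325499-78870=246629
13. interest=⌊246629·39/10000⌋=961; principal=80139-961=79178; balance=246629-79178=167451
14. interest=⌊167451·39/10000⌋=653; principal=80139-653=79486; balance=167451-79486=87965
15. interest=⌊87965·39/10000⌋=343; principal=80139-343=79796; balance=87965-79796=8169
16. interest=⌊8169·39/10000⌋=31; principal=min(80139-31,8169)=8169; balance=8169-8169=0

1 4575 75564 1097542
2 4280 75859 1021683
3 3984 76155 945528
4 3687 76452 869076
5 3389 76750 792326
6 3090 77049 715277
7 2789 77350 637927
8 2487 77652 560275
9 2185 77954 482321
10 1881 78258 404063
11 1575 78564 325499
12 1269 78870 246629
13 961 79178 167451
14 653 79486 87965
15 343 79796 8169
16 31 8169 0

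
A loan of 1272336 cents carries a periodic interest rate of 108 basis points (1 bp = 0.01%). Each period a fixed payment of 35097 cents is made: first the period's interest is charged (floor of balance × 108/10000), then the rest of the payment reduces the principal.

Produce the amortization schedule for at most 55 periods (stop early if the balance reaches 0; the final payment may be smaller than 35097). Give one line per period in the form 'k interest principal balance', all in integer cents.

1. interest=⌊1272336·108/10000⌋=13741; principal=35097-13741=21356; balance=1272336-21356=1250980
2. interest=⌊1250980·108/10000⌋=13510; principal=35097-13510=21587; balance=1250980-21587=1229393
3. interest=⌊1229393·108/10000⌋=13277; principal=35097-13277=21820; balance=1229393-21820=1207573
4. interest=⌊1207573·108/10000⌋=13041; principal=35097-13041=22056; balance=1207573-22056=1185517
5. interest=⌊1185517·108/10000⌋=12803; principal=35097-12803=22294; balance=1185517-22294=1163223
6. interest=⌊1163223·108/10000⌋=12562; principal=35097-12562=22535; balance=1163223-22535=1140688
7. interest=⌊1140688·108/10000⌋=12319; principal=35097-12319=22778; balance=1140688-22778=1117910
8. interest=⌊1117910·108/10000⌋=12073; principal=35097-12073=23024; balance=1117910-23024=1094886
9. interest=⌊1094886·108/10000⌋=11824; principal=35097-11824=23273; balance=1094886-23273=1071613
10. interest=⌊1071613·108/10000⌋=11573; principal=35097-11573=23524; balance=1071613-23524=1048089
11. interest=⌊1048089·108/10000⌋=11319; principal=35097-11319=23778; balance=1048089-23778=1024311
12. interest=⌊1024311·108/10000⌋=11062; principal=35097-11062=24035; balance=1024311-24035=1000276
13. interest=⌊1000276·108/10000⌋=10802; principal=35097-10802=24295; balance=1000276-24295=975981
14. interest=⌊975981·108/10000⌋=10540; principal=35097-10540=24557; balance=975981-24557=951424
15. interest=⌊951424·108/10000⌋=10275; principal=35097-10275=24822; balance=951424-24822=926602
16. interest=⌊926602·108/10000⌋=10007; principal=35097-10007=25090; balance=926602-25090=901512
17. interest=⌊901512·108/10000⌋=9736; principal=35097-9736=25361; balance=901512-25361=876151
18. interest=⌊876151·108/10000⌋=9462; principal=35097-9462=25635; balance=876151-25635=850516
19. interest=⌊850516·108/10000⌋=9185; principal=35097-9185=25912; balance=850516-25912=824604
20. interest=⌊824604·108/10000⌋=8905; principal=35097-8905=26192; balance=824604-26192=798412
21. interest=⌊798412·108/10000⌋=8622; principal=35097-8622=26475; balance=798412-26475=771937
22. interest=⌊771937·108/10000⌋=8336; principal=35097-8336=26761; balance=771937-26761=745176
23. interest=⌊745176·108/10000⌋=8047; principal=35097-8047=27050; balance=745176-27050=718126
24. interest=⌊718126·108/10000⌋=7755; principal=35097-7755=27342; balance=718126-27342=690784
25. interest=⌊690784·108/10000⌋=7460; principal=35097-7460=27637; balance=690784-27637=663147
26. interest=⌊663147·108/10000⌋=7161; principal=35097-7161=27936; balance=663147-27936=635211
27. interest=⌊635211·108/10000⌋=6860; principal=35097-6860=28237; balance=635211-28237=606974
28. interest=⌊606974·108/10000⌋=6555; principal=35097-6555=28542; balance=606974-28542=578432
29. interest=⌊578432·108/10000⌋=6247; principal=35097-6247=28850; balance=578432-28850=549582
30. interest=⌊549582·108/10000⌋=5935; principal=35097-5935=29162; balance=549582-29162=520420
31. interest=⌊520420·108/10000⌋=5620; principal=35097-5620=29477; balance=520420-29477=490943
32. interest=⌊490943·108/10000⌋=5302; principal=35097-5302=29795; balance=490943-29795=461148
33. interest=⌊461148·108/10000⌋=4980; principal=35097-4980=30117; balance=461148-30117=431031
34. interest=⌊431031·108/10000⌋=4655; principal=35097-4655=30442; balance=431031-30442=400589
35. interest=⌊400589·108/10000⌋=4326; principal=35097-4326=30771; balance=400589-30771=369818
36. interest=⌊369818·108/10000⌋=3994; principal=35097-3994=31103; balance=369818-31103=338715
37. interest=⌊338715·108/10000⌋=3658; principal=35097-3658=31439; balance=338715-31439=307276
38. interest=⌊307276·108/10000⌋=3318; principal=35097-3318=31779; balance=307276-31779=275497
39. interest=⌊275497·108/10000⌋=2975; principal=35097-2975=32122; balance=275497-32122=243375
40. interest=⌊243375·108/10000⌋=2628; principal=35097-2628=32469; balance=243375-32469=210906
41. interest=⌊210906·108/10000⌋=2277; principal=35097-2277=32820; balance=210906-32820=178086
42. interest=⌊178086·108/10000⌋=1923; principal=35097-1923=33174; balance=178086-33174=144912
43. interest=⌊144912·108/10000⌋=1565; principal=35097-1565=33532; balance=144912-33532=111380
44. interest=⌊111380·108/10000⌋=1202; principal=35097-1202=33895; balance=111380-33895=77485
45. interest=⌊77485·108/10000⌋=836; principal=35097-836=34261; balance=77485-34261=43224
46. interest=⌊43224·108/10000⌋=466; principal=35097-466=34631; balance=43224-34631=8593
47. interest=⌊8593·108/10000⌋=92; principal=min(35097-92,8593)=8593; balance=8593-8593=0

1 13741 21356 1250980
2 13510 21587 1229393
3 13277 21820 1207573
4 13041 22056 1185517
5 12803 22294 1163223
6 12562 22535 1140688
7 12319 22778 1117910
8 12073 23024 1094886
9 11824 23273 1071613
10 11573 23524 1048089
11 11319 23778 1024311
12 11062 24035 1000276
13 10802 24295 975981
14 10540 24557 951424
15 10275 24822 926602
16 10007 25090 901512
17 9736 25361 876151
18 9462 25635 850516
19 9185 25912 824604
20 8905 26192 798412
21 8622 26475 771937
22 8336 26761 745176
23 8047 27050 718126
24 7755 27342 690784
25 7460 27637 663147
26 7161 27936 635211
27 6860 28237 606974
28 6555 28542 578432
29 6247 28850 549582
30 5935 29162 520420
31 5620 29477 490943
32 5302 29795 461148
33 4980 30117 431031
34 4655 30442 400589
35 4326 30771 369818
36 3994 31103 338715
37 3658 31439 307276
38 3318 31779 275497
39 2975 32122 243375
40 2628 32469 210906
41 2277 32820 178086
42 1923 33174 144912
43 1565 33532 111380
44 1202 33895 77485
45 836 34261 43224
46 466 34631 8593
47 92 8593 0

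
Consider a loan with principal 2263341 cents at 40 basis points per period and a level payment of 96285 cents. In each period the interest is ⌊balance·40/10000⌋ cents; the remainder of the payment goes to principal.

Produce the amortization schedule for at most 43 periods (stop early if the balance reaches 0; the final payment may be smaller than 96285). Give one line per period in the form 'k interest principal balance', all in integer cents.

1. interest=⌊2263341·40/10000⌋=9053; principal=96285-9053=87232; balance=2263341-87232=2176109
2. interest=⌊2176109·40/10000⌋=8704; principal=96285-8704=87581; balance=2176109-87581=2088528
3. interest=⌊2088528·40/10000⌋=8354; principal=96285-8354=87931; balance=2088528-87931=2000597
4. interest=⌊2000597·40/10000⌋=8002; principal=96285-8002=88283; balance=2000597-88283=1912314
5. interest=⌊1912314·40/10000⌋=7649; principal=96285-7649=88636; balance=1912314-88636=1823678
6. interest=⌊1823678·40/10000⌋=7294; principal=96285-7294=88991; balance=1823678-88991=1734687
7. interest=⌊1734687·40/10000⌋=6938; principal=96285-6938=89347; balance=1734687-89347=1645340
8. interest=⌊1645340·40/10000⌋=6581; principal=96285-6581=89704; balance=1645340-89704=1555636
9. interest=⌊1555636·40/10000⌋=6222; principal=96285-6222=90063; balance=1555636-90063=1465573
10. interest=⌊1465573·40/10000⌋=5862; principal=96285-5862=90423; balance=1465573-90423=1375150
11. interest=⌊1375150·40/10000⌋=5500; principal=96285-5500=90785; balance=1375150-90785=1284365
12. interest=⌊1284365·40/10000⌋=5137; principal=96285-5137=91148; balance=1284365-91148=1193217
13. interest=⌊1193217·40/10000⌋=4772; principal=96285-4772=91513; balance=1193217-91513=1101704
14. interest=⌊1101704·40/10000⌋=4406; principal=96285-4406=91879; balance=1101704-91879=1009825
15. interest=⌊1009825·40/10000⌋=4039; principal=96285-4039=92246; balance=1009825-92246=917579
16. interest=⌊917579·40/10000⌋=3670; principal=96285-3670=92615; balance=917579-92615=824964
17. interest=⌊824964·40/10000⌋=3299; principal=96285-3299=92986; balance=824964-92986=731978
18. interest=⌊731978·40/10000⌋=2927; principal=96285-2927=93358; balance=731978-93358=638620
19. interest=⌊638620·40/10000⌋=2554; principal=96285-2554=93731; balance=638620-93731=544889
20. interest=⌊544889·40/10000⌋=2179; principal=96285-2179=94106; balance=544889-94106=450783
21. interest=⌊450783·40/10000⌋=1803; principal=96285-1803=94482; balance=450783-94482=356301
22. interest=⌊356301·40/10000⌋=1425; principal=96285-1425=94860; balance=356301-94860=261441
23. interest=⌊261441·40/10000⌋=1045; principal=96285-1045=95240; balance=261441-95240=166201
24. interest=⌊166201·40/10000⌋=664; principal=96285-664=95621; balance=166201-95621=70580
25. interest=⌊70580·40/10000⌋=282; principal=min(96285-282,70580)=70580; balance=70580-70580=0

1 9053 87232 2176109
2 8704 87581 2088528
3 8354 87931 2000597
4 8002 88283 1912314
5 7649 88636 1823678
6 7294 88991 1734687
7 6938 89347 1645340
8 6581 89704 1555636
9 6222 90063 1465573
10 5862 90423 1375150
11 5500 90785 1284365
12 5137 91148 1193217
13 4772 91513 1101704
14 4406 91879 1009825
15 4039 92246 917579
16 3670 92615 824964
17 3299 92986 731978
18 2927 93358 638620
19 2554 93731 544889
20 2179 94106 450783
21 1803 94482 356301
22 1425 94860 261441
23 1045 95240 166201
24 664 95621 70580
25 282 70580 0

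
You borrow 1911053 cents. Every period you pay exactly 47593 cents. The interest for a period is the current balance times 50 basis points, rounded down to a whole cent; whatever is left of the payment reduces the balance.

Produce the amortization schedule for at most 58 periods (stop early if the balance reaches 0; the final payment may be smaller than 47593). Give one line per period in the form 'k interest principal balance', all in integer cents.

1 9555 38038 1873015
2 9365 38228 1834787
3 9173 38420 1796367
4 8981 38612 1757755
5 8788 38805 1718950
6 8594 38999 1679951
7 8399 39194 1640757
8 8203 39390 1601367
9 8006 39587 1561780
10 7808 39785 1521995
11 7609 39984 1482011
12 7410 40183 1441828
13 7209 40384 1401444
14 7007 40586 1360858
15 6804 40789 1320069
16 6600 40993 1279076
17 6395 41198 1237878
18 6189 41404 1196474
19 5982 41611 1154863
20 5774 41819 1113044
21 5565 42028 1071016
22 5355 42238 1028778
23 5143 42450 986328
24 4931 42662 943666
25 4718 42875 900791
26 4503 43090 857701
27 4288 43305 814396
28 4071 43522 770874
29 3854 43739 727135
30 3635 43958 683177
31 3415 44178 638999
32 3194 44399 594600
33 2973 44620 549980
34 2749 44844 505136
35 2525 45068 460068
36 2300 45293 414775
37 2073 45520 369255
38 1846 45747 323508
39 1617 45976 277532
40 1387 46206 231326
41 1156 46437 184889
42 924 46669 138220
43 691 46902 91318
44 456 47137 44181
45 220 44181 0

1. interest=⌊1911053·50/10000⌋=9555; principal=47593-9555=38038; balance=1911053-38038=1873015
2. interest=⌊1873015·50/10000⌋=9365; principal=47593-9365=38228; balance=1873015-38228=1834787
3. interest=⌊1834787·50/10000⌋=9173; principal=47593-9173=38420; balance=1834787-38420=1796367
4. interest=⌊1796367·50/10000⌋=8981; principal=47593-8981=38612; balance=1796367-38612=1757755
5. interest=⌊1757755·50/10000⌋=8788; principal=47593-8788=38805; balance=1757755-38805=1718950
6. interest=⌊1718950·50/10000⌋=8594; principal=47593-8594=38999; balance=1718950-38999=1679951
7. interest=⌊1679951·50/10000⌋=8399; principal=47593-8399=39194; balance=1679951-39194=1640757
8. interest=⌊1640757·50/10000⌋=8203; principal=47593-8203=39390; balance=1640757-39390=1601367
9. interest=⌊1601367·50/10000⌋=8006; principal=47593-8006=39587; balance=1601367-39587=1561780
10. interest=⌊1561780·50/10000⌋=7808; principal=47593-7808=39785; balance=1561780-39785=1521995
11. interest=⌊1521995·50/10000⌋=7609; principal=47593-7609=39984; balance=1521995-39984=1482011
12. interest=⌊1482011·50/10000⌋=7410; principal=47593-7410=40183; balance=1482011-40183=1441828
13. interest=⌊1441828·50/10000⌋=7209; principal=47593-7209=40384; balance=1441828-40384=1401444
14. interest=⌊1401444·50/10000⌋=7007; principal=47593-7007=40586; balance=1401444-40586=1360858
15. interest=⌊1360858·50/10000⌋=6804; principal=47593-6804=40789; balance=1360858-40789=1320069
16. interest=⌊1320069·50/10000⌋=6600; principal=47593-6600=40993; balance=1320069-40993=1279076
17. interest=⌊1279076·50/10000⌋=6395; principal=47593-6395=41198; balance=1279076-41198=1237878
18. interest=⌊1237878·50/10000⌋=6189; principal=47593-6189=41404; balance=1237878-41404=1196474
19. interest=⌊1196474·50/10000⌋=5982; principal=47593-5982=41611; balance=1196474-41611=1154863
20. interest=⌊1154863·50/10000⌋=5774; principal=47593-5774=41819; balance=1154863-41819=1113044
21. interest=⌊1113044·50/10000⌋=5565; principal=47593-5565=42028; balance=1113044-42028=1071016
22. interest=⌊1071016·50/10000⌋=5355; principal=47593-5355=42238; balance=1071016-42238=1028778
23. interest=⌊1028778·50/10000⌋=5143; principal=47593-5143=42450; balance=1028778-42450=986328
24. interest=⌊986328·50/10000⌋=4931; principal=47593-4931=42662; balance=986328-42662=943666
25. interest=⌊943666·50/10000⌋=4718; principal=47593-4718=42875; balance=943666-42875=900791
26. interest=⌊900791·50/10000⌋=4503; principal=47593-4503=43090; balance=900791-43090=857701
27. interest=⌊857701·50/10000⌋=4288; principal=47593-4288=43305; balance=857701-43305=814396
28. interest=⌊814396·50/10000⌋=4071; principal=47593-4071=43522; balance=814396-43522=770874
29. interest=⌊770874·50/10000⌋=3854; principal=47593-3854=43739; balance=770874-43739=727135
30. interest=⌊727135·50/10000⌋=3635; principal=47593-3635=43958; balance=727135-43958=683177
31. interest=⌊683177·50/10000⌋=3415; principal=47593-3415=44178; balance=683177-44178=638999
32. interest=⌊638999·50/10000⌋=3194; principal=47593-3194=44399; balance=638999-44399=594600
33. interest=⌊594600·50/10000⌋=2973; principal=47593-2973=44620; balance=594600-44620=549980
34. interest=⌊549980·50/10000⌋=2749; principal=47593-2749=44844; balance=549980-44844=505136
35. interest=⌊505136·50/10000⌋=2525; principal=47593-2525=45068; balance=505136-45068=460068
36. interest=⌊460068·50/10000⌋=2300; principal=47593-2300=45293; balance=460068-45293=414775
37. interest=⌊414775·50/10000⌋=2073; principal=47593-2073=45520; balance=414775-45520=369255
38. interest=⌊369255·50/10000⌋=1846; principal=47593-1846=45747; balance=369255-45747=323508
39. interest=⌊323508·50/10000⌋=1617; principal=47593-1617=45976; balance=323508-45976=277532
40. interest=⌊277532·50/10000⌋=1387; principal=47593-1387=46206; balance=277532-46206=231326
41. interest=⌊231326·50/10000⌋=1156; principal=47593-1156=46437; balance=231326-46437=184889
42. interest=⌊184889·50/10000⌋=924; principal=47593-924=46669; balance=184889-46669=138220
43. interest=⌊138220·50/10000⌋=691; principal=47593-691=46902; balance=138220-46902=91318
44. interest=⌊91318·50/10000⌋=456; principal=47593-456=47137; balance=91318-47137=44181
45. interest=⌊44181·50/10000⌋=220; principal=min(47593-220,44181)=44181; balance=44181-44181=0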